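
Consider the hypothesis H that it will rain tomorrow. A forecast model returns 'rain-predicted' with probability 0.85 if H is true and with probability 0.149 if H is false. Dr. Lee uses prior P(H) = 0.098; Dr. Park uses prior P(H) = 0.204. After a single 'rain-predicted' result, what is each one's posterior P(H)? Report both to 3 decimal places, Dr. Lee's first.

Dr. Lee: 0.383; Dr. Park: 0.594

The likelihood ratio for a 'rain-predicted' result is 0.85/0.149 = 5.7047.
Dr. Lee: prior odds 0.098/0.902 = 0.10865; posterior odds 0.61980; posterior probability 0.383.
Dr. Park: prior odds 0.204/0.796 = 0.25628; posterior odds 1.4620; posterior probability 0.594.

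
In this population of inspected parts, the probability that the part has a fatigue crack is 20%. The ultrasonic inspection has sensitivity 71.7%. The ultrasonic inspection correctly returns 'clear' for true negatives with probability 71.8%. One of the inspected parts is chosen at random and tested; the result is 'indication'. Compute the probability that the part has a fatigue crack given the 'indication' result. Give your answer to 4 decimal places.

P(H | E) ≈ 0.3886

Write H for 'the part has a fatigue crack'. Prior odds H:¬H = 0.2/0.8 = 0.25000. For the 'indication' outcome, the likelihood ratio is 0.717/0.282 = 2.5426.
Posterior odds = 0.25000 × 2.5426 = 0.63564, so P(H|E) = 0.63564/(1+0.63564) = 0.3886.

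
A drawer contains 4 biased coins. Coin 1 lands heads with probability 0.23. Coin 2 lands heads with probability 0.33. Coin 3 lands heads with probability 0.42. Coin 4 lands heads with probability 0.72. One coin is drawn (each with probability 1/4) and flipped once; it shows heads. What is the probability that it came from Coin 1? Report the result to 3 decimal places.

Tabulate prior·likelihood by source: [1] prior 0.25, lik 0.23, product 0.05750; [2] prior 0.25, lik 0.33, product 0.08250; [3] prior 0.25, lik 0.42, product 0.1050; [4] prior 0.25, lik 0.72, product 0.1800.
Normalizing constant = 0.42500; the posterior for Coin 1 is its product over the sum, 0.05750/0.42500 = 0.135.

Posterior probability ≈ 0.135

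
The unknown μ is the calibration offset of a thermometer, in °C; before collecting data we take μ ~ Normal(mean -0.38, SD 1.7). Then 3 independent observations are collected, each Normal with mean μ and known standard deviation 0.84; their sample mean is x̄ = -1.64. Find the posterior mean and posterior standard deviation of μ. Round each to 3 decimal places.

Posterior mean ≈ -1.545; posterior SD ≈ 0.466

Prior precision 1/τ₀² = 1/1.7² = 0.346021; data precision n/σ² = 3/0.84² = 4.25170.
Posterior precision = 0.346021 + 4.25170 = 4.59772, giving posterior SD = 1/√4.59772 = 0.466.
Posterior mean = (0.346021·-0.38 + 4.25170·-1.64) / 4.59772 = -1.545.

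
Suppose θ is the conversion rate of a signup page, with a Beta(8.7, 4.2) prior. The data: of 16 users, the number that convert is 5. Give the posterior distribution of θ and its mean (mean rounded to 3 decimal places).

The binomial likelihood is conjugate to the Beta prior: with 5 successes and 11 failures, the posterior is Beta(8.7+5, 4.2+11) = Beta(13.7, 15.2).
E[θ | data] = 13.7/(13.7+15.2) = 0.474.

Posterior: Beta(13.7, 15.2); mean ≈ 0.474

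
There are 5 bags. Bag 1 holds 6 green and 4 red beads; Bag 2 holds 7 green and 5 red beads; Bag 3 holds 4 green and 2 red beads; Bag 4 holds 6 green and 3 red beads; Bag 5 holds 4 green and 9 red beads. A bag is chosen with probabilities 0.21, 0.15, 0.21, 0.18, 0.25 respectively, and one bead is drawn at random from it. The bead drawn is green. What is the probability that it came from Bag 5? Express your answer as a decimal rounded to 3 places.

Posterior probability ≈ 0.140

Tabulate prior·likelihood by source: [1] prior 0.21, lik 0.6, product 0.1260; [2] prior 0.15, lik 0.5833, product 0.08750; [3] prior 0.21, lik 0.6667, product 0.1400; [4] prior 0.18, lik 0.6667, product 0.1200; [5] prior 0.25, lik 0.3077, product 0.07692.
Normalizing constant = 0.55042; the posterior for Bag 5 is its product over the sum, 0.07692/0.55042 = 0.140.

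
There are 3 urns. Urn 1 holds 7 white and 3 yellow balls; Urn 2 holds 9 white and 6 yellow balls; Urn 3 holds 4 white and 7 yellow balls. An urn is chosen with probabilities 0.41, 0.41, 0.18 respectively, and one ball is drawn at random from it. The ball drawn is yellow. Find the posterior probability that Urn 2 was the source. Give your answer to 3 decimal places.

Posterior probability ≈ 0.408

P(yellow|Urn 1) = 0.3; P(yellow|Urn 2) = 0.4; P(yellow|Urn 3) = 0.6364.
Prior × likelihood for each source: 0.41·0.3=0.1230, 0.41·0.4=0.1640, 0.18·0.6364=0.1145. Summing gives P(yellow) = 0.40155.
P(Urn 2 | yellow) = 0.1640 / 0.40155 = 0.408.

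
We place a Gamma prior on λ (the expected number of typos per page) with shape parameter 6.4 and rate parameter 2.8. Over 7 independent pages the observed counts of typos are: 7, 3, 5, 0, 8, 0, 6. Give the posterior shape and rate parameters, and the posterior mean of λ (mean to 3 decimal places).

The Poisson likelihood adds the total count to the shape and the number of exposure periods to the rate. Here ∑xᵢ = 29 and n = 7, so shape 6.4→35.4 and rate 2.8→9.8.
E[λ | data] = 35.4/9.8 = 3.612.

Posterior: Gamma(shape=35.4, rate=9.8); mean ≈ 3.612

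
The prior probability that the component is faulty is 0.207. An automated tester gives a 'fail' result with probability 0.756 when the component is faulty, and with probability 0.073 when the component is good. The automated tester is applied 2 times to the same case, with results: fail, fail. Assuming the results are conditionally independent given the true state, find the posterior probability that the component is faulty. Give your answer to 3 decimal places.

With H the event that the component is faulty, the joint likelihood of the observed sequence is P(data|H) = 0.756·0.756 = 0.57154 and P(data|¬H) = 0.073·0.073 = 0.0053290.
Bayes: P(H|data) = 0.207·0.57154 / (0.207·0.57154 + 0.793·0.0053290) = 0.11831/0.12253 = 0.9655.

Posterior P(H) ≈ 0.966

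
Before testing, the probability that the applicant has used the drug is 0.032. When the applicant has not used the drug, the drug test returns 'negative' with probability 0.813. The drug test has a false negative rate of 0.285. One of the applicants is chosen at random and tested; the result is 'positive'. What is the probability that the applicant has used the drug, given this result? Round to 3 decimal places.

P(H | E) ≈ 0.112

Let H be the event that the applicant has used the drug. P(H) = 0.032, so P(¬H) = 0.968. With E the 'positive' result, P(E|H) = 0.715 and P(E|¬H) = 0.187.
P(E) = 0.715·0.032 + 0.187·0.968 = 0.022880 + 0.18102 = 0.20390.
By Bayes' theorem, P(H|E) = 0.022880 / 0.20390 = 0.112.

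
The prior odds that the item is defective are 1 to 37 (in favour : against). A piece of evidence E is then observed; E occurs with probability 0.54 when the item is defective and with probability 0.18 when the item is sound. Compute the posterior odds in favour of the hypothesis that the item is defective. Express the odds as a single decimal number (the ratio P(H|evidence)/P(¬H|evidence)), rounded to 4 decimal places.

Prior odds = 1/37 = 0.027027.
Likelihood ratio for E = 0.54/0.18 = 3.0000.
Posterior odds = prior odds × LR = 0.081081.

Posterior odds ≈ 0.0811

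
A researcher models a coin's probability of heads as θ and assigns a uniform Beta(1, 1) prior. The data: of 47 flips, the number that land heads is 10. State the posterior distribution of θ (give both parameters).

The binomial likelihood is conjugate to the Beta prior: with 10 successes and 37 failures, the posterior is Beta(1+10, 1+37) = Beta(11, 38).

Posterior: Beta(11, 38)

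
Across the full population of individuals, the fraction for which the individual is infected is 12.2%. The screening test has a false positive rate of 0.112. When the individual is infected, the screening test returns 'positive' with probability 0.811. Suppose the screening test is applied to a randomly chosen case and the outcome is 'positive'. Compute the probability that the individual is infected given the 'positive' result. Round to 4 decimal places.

P(H | E) ≈ 0.5015

Let H be the event that the individual is infected. P(H) = 0.122, so P(¬H) = 0.878. With E the 'positive' result, P(E|H) = 0.811 and P(E|¬H) = 0.112.
P(E) = 0.811·0.122 + 0.112·0.878 = 0.098942 + 0.098336 = 0.19728.
By Bayes' theorem, P(H|E) = 0.098942 / 0.19728 = 0.5015.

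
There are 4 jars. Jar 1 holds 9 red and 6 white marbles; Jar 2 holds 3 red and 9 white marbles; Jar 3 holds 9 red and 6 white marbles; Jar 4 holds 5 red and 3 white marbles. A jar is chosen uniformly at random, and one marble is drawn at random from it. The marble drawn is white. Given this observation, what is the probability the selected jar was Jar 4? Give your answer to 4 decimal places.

Posterior probability ≈ 0.1948

P(white|Jar 1) = 0.4; P(white|Jar 2) = 0.75; P(white|Jar 3) = 0.4; P(white|Jar 4) = 0.375.
Prior × likelihood for each source: 0.25·0.4=0.1000, 0.25·0.75=0.1875, 0.25·0.4=0.1000, 0.25·0.375=0.09375. Summing gives P(white) = 0.48125.
P(Jar 4 | white) = 0.09375 / 0.48125 = 0.1948.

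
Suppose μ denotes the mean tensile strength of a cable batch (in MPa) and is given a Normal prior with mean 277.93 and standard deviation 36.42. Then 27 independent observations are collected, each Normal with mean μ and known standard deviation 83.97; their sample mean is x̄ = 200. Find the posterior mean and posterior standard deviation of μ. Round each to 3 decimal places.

Prior precision 1/τ₀² = 1/36.42² = 0.00075391; data precision n/σ² = 27/83.97² = 0.00382927.
Posterior precision = 0.00075391 + 0.00382927 = 0.00458318, giving posterior SD = 1/√0.00458318 = 14.771.
Posterior mean = (0.00075391·277.93 + 0.00382927·200) / 0.00458318 = 212.819.

Posterior mean ≈ 212.819; posterior SD ≈ 14.771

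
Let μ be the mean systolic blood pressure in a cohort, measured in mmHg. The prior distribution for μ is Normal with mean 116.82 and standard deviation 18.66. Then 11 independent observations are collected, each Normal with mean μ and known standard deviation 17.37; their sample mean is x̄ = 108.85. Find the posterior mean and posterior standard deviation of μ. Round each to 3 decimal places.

Prior precision 1/τ₀² = 1/18.66² = 0.00287195; data precision n/σ² = 11/17.37² = 0.0364580.
Posterior precision = 0.00287195 + 0.0364580 = 0.0393300, giving posterior SD = 1/√0.0393300 = 5.042.
Posterior mean = (0.00287195·116.82 + 0.0364580·108.85) / 0.0393300 = 109.432.

Posterior mean ≈ 109.432; posterior SD ≈ 5.042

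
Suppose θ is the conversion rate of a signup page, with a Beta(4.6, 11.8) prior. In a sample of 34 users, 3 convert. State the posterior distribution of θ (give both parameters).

Posterior: Beta(7.6, 42.8)

The binomial likelihood is conjugate to the Beta prior: with 3 successes and 31 failures, the posterior is Beta(4.6+3, 11.8+31) = Beta(7.6, 42.8).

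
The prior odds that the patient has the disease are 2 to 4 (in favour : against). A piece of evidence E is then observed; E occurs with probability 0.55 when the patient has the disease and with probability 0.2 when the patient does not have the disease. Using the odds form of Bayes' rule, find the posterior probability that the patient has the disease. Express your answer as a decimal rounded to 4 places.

Prior odds = 2/4 = 0.50000. In log-odds, ln(0.50000) = -0.69315.
Add log likelihood ratio: ln(2.7500) = 1.0116.
Posterior log-odds = 0.31845, so posterior odds = exp(0.31845) = 1.3750. Converting, P(H|E) = 1.3750/2.3750 = 0.5789.

Posterior probability ≈ 0.5789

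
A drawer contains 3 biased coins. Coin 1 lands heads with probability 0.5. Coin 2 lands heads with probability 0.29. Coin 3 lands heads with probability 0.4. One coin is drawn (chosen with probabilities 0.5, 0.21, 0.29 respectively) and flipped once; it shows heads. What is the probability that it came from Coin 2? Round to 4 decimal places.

Tabulate prior·likelihood by source: [1] prior 0.5, lik 0.5, product 0.2500; [2] prior 0.21, lik 0.29, product 0.06090; [3] prior 0.29, lik 0.4, product 0.1160.
Normalizing constant = 0.42690; the posterior for Coin 2 is its product over the sum, 0.06090/0.42690 = 0.1427.

Posterior probability ≈ 0.1427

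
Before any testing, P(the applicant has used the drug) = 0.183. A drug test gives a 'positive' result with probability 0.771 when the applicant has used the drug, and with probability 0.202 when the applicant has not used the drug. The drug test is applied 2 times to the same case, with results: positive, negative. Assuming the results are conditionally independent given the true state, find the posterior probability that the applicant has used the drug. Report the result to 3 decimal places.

With H the event that the applicant has used the drug, the joint likelihood of the observed sequence is P(data|H) = 0.771·0.229 = 0.17656 and P(data|¬H) = 0.202·0.798 = 0.16120.
Bayes: P(H|data) = 0.183·0.17656 / (0.183·0.17656 + 0.817·0.16120) = 0.032310/0.16401 = 0.1970.

Posterior P(H) ≈ 0.197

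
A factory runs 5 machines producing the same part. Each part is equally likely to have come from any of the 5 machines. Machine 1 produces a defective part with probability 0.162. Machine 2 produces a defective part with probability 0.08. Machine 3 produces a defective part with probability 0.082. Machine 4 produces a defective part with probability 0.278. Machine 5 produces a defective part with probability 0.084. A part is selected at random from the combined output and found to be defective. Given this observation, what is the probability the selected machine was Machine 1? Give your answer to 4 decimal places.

P(defective|M1) = 0.162; P(defective|M2) = 0.08; P(defective|M3) = 0.082; P(defective|M4) = 0.278; P(defective|M5) = 0.084.
Prior × likelihood for each source: 0.2·0.162=0.03240, 0.2·0.08=0.01600, 0.2·0.082=0.01640, 0.2·0.278=0.05560, 0.2·0.084=0.01680. Summing gives P(defective) = 0.13720.
P(Machine 1 | defective) = 0.03240 / 0.13720 = 0.2362.

Posterior probability ≈ 0.2362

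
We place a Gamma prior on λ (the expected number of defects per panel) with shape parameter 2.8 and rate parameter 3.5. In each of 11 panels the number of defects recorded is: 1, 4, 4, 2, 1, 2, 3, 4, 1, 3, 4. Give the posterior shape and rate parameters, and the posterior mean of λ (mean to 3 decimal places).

The Poisson likelihood adds the total count to the shape and the number of exposure periods to the rate. Here ∑xᵢ = 29 and n = 11, so shape 2.8→31.8 and rate 3.5→14.5.
Posterior mean = shape/rate = 31.8/14.5 = 2.193.

Posterior: Gamma(shape=31.8, rate=14.5); mean ≈ 2.193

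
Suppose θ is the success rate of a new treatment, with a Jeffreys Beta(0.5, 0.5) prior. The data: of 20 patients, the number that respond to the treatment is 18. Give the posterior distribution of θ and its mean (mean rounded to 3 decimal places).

Posterior: Beta(18.5, 2.5); mean ≈ 0.881

The binomial likelihood is conjugate to the Beta prior: with 18 successes and 2 failures, the posterior is Beta(0.5+18, 0.5+2) = Beta(18.5, 2.5).
Posterior mean = α/(α+β) = 18.5/21 = 0.881.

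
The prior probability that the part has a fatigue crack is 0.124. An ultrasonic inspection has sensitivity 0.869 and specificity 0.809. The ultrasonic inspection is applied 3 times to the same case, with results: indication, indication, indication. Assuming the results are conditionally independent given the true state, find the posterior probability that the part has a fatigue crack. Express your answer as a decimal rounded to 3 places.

With H the event that the part has a fatigue crack, the joint likelihood of the observed sequence is P(data|H) = 0.869·0.869·0.869 = 0.65623 and P(data|¬H) = 0.191·0.191·0.191 = 0.0069679.
Bayes: P(H|data) = 0.124·0.65623 / (0.124·0.65623 + 0.876·0.0069679) = 0.081373/0.087477 = 0.9302.

Posterior P(H) ≈ 0.930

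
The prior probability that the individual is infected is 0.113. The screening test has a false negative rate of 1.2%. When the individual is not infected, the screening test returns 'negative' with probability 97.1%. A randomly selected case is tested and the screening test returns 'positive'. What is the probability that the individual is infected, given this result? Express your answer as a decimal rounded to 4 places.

P(H | E) ≈ 0.8127

Let H be the event that the individual is infected. P(H) = 0.113, so P(¬H) = 0.887. With E the 'positive' result, P(E|H) = 0.988 and P(E|¬H) = 0.029.
P(E) = 0.988·0.113 + 0.029·0.887 = 0.11164 + 0.025723 = 0.13737.
By Bayes' theorem, P(H|E) = 0.11164 / 0.13737 = 0.8127.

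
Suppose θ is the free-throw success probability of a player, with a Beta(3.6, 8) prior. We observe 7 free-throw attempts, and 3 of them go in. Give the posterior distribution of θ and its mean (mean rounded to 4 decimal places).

Observing 3 successes and 4 failures updates Beta(3.6, 8) by adding the success and failure counts to the two shape parameters: α = 3.6+3 = 6.6, β = 8+4 = 12.
E[θ | data] = 6.6/(6.6+12) = 0.3548.

Posterior: Beta(6.6, 12); mean ≈ 0.3548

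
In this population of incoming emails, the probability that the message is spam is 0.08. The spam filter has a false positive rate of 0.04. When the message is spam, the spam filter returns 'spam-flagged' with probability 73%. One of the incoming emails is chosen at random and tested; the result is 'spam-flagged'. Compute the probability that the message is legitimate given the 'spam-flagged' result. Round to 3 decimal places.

Write H for 'the message is spam'. Prior odds H:¬H = 0.08/0.92 = 0.086957. For the 'spam-flagged' outcome, the likelihood ratio is 0.73/0.04 = 18.250.
Posterior odds = 0.086957 × 18.250 = 1.5870, so P(H|E) = 1.5870/(1+1.5870) = 0.613. Then P(¬H|E) = 1 − 0.613 = 0.387.

P(¬H | E) ≈ 0.387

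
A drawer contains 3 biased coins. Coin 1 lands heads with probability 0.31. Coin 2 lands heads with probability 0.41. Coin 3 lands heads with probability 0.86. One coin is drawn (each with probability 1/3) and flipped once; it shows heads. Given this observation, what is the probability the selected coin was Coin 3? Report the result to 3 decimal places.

P(heads|C1) = 0.31; P(heads|C2) = 0.41; P(heads|C3) = 0.86.
Prior × likelihood for each source: 0.333333·0.31=0.1033, 0.333333·0.41=0.1367, 0.333333·0.86=0.2867. Summing gives P(heads) = 0.52667.
P(Coin 3 | heads) = 0.2867 / 0.52667 = 0.544.

Posterior probability ≈ 0.544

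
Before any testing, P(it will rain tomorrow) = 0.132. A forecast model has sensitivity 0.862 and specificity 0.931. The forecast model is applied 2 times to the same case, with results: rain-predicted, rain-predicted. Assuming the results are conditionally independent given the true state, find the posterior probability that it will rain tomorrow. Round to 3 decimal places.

Let H be the event that it will rain tomorrow; start with P(H) = 0.132. P('rain-predicted'|H) = 0.862, P('rain-predicted'|¬H) = 0.069.
Update on result 1 ('rain-predicted'): P(H) ← 0.862·0.1320 / (0.862·0.1320 + 0.069·0.8680) = 0.11378/0.17368 = 0.6552.
Update on result 2 ('rain-predicted'): P(H) ← 0.862·0.6552 / (0.862·0.6552 + 0.069·0.3448) = 0.56474/0.58853 = 0.9596.

Posterior P(H) ≈ 0.960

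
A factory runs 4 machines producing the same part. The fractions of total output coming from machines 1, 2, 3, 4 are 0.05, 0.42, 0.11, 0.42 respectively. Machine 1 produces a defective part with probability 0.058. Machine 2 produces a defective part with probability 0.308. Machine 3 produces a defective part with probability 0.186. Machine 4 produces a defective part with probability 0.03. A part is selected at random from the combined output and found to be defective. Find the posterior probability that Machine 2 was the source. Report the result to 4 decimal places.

Tabulate prior·likelihood by source: [1] prior 0.05, lik 0.058, product 0.002900; [2] prior 0.42, lik 0.308, product 0.1294; [3] prior 0.11, lik 0.186, product 0.02046; [4] prior 0.42, lik 0.03, product 0.01260.
Normalizing constant = 0.16532; the posterior for Machine 2 is its product over the sum, 0.1294/0.16532 = 0.7825.

Posterior probability ≈ 0.7825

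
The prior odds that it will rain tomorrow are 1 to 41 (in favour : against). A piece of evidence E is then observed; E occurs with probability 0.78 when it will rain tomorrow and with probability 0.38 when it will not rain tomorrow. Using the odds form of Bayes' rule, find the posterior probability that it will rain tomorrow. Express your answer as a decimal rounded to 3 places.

Prior odds = 1/41 = 0.024390. In log-odds, ln(0.024390) = -3.7136.
Add log likelihood ratio: ln(2.0526) = 0.71912.
Posterior log-odds = -2.9944, so posterior odds = exp(-2.9944) = 0.050064. Converting, P(H|E) = 0.050064/1.0501 = 0.048.

Posterior probability ≈ 0.048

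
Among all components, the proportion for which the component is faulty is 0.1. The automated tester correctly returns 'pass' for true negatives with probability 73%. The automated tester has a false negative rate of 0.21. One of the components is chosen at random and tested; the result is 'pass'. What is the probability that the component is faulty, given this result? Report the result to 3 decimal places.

Let H be the event that the component is faulty. P(H) = 0.1, so P(¬H) = 0.9. With E the 'pass' result, P(E|H) = 0.21 and P(E|¬H) = 0.73.
P(E) = 0.21·0.1 + 0.73·0.9 = 0.021000 + 0.65700 = 0.67800.
By Bayes' theorem, P(H|E) = 0.021000 / 0.67800 = 0.031.

P(H | E) ≈ 0.031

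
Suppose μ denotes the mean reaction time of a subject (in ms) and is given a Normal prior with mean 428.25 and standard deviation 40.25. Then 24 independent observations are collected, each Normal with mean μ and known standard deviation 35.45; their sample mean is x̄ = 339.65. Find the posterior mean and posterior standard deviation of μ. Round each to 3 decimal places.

Posterior mean ≈ 342.424; posterior SD ≈ 7.122

Prior precision 1/τ₀² = 1/40.25² = 0.00061726; data precision n/σ² = 24/35.45² = 0.0190976.
Posterior precision = 0.00061726 + 0.0190976 = 0.0197149, giving posterior SD = 1/√0.0197149 = 7.122.
Posterior mean = (0.00061726·428.25 + 0.0190976·339.65) / 0.0197149 = 342.424.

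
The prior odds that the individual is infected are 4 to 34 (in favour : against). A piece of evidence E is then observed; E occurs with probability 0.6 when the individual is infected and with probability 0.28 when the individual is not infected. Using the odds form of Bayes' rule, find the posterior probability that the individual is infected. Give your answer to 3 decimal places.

Posterior probability ≈ 0.201

Prior odds = 4/34 = 0.11765. In log-odds, ln(0.11765) = -2.1401.
Add log likelihood ratio: ln(2.1429) = 0.76214.
Posterior log-odds = -1.3779, so posterior odds = exp(-1.3779) = 0.25210. Converting, P(H|E) = 0.25210/1.2521 = 0.201.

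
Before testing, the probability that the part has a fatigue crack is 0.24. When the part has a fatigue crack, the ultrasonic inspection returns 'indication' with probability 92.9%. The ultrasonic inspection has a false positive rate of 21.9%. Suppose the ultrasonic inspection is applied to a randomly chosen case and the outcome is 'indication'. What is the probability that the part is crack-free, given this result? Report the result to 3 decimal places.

P(¬H | E) ≈ 0.427

Let H be the event that the part has a fatigue crack. P(H) = 0.24, so P(¬H) = 0.76. With E the 'indication' result, P(E|H) = 0.929 and P(E|¬H) = 0.219.
P(E) = 0.929·0.24 + 0.219·0.76 = 0.22296 + 0.16644 = 0.38940.
By Bayes' theorem, P(H|E) = 0.22296 / 0.38940 = 0.573. Hence P(¬H|E) = 1 − 0.573 = 0.427.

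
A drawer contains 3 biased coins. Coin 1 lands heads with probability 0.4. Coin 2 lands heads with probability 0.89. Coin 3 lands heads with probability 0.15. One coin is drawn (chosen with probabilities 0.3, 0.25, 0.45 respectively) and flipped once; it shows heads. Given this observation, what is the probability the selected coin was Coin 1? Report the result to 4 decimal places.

Tabulate prior·likelihood by source: [1] prior 0.3, lik 0.4, product 0.1200; [2] prior 0.25, lik 0.89, product 0.2225; [3] prior 0.45, lik 0.15, product 0.06750.
Normalizing constant = 0.41000; the posterior for Coin 1 is its product over the sum, 0.1200/0.41000 = 0.2927.

Posterior probability ≈ 0.2927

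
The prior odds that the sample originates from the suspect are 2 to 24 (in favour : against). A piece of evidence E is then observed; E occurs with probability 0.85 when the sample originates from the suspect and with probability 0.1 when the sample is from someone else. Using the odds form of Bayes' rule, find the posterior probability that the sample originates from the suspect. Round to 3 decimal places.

Prior odds = 2/24 = 0.083333.
Likelihood ratio for E = 0.85/0.1 = 8.5000.
Posterior odds = prior odds × LR = 0.70833.
Posterior probability = odds/(1+odds) = 0.70833/1.7083 = 0.415.

Posterior probability ≈ 0.415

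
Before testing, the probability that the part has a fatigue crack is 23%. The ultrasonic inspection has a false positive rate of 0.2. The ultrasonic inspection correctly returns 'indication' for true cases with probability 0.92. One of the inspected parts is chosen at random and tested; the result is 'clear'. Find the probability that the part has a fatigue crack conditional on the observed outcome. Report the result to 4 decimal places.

P(H | E) ≈ 0.0290

Write H for 'the part has a fatigue crack'. Prior odds H:¬H = 0.23/0.77 = 0.29870. For the 'clear' outcome, the likelihood ratio is 0.08/0.8 = 0.10000.
Posterior odds = 0.29870 × 0.10000 = 0.029870, so P(H|E) = 0.029870/(1+0.029870) = 0.0290.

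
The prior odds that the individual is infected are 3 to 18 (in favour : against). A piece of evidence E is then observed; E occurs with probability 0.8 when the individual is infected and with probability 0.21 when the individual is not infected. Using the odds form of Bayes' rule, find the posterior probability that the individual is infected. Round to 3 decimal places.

Prior odds = 3/18 = 0.16667.
Likelihood ratio for E = 0.8/0.21 = 3.8095.
Posterior odds = prior odds × LR = 0.63492.
Posterior probability = odds/(1+odds) = 0.63492/1.6349 = 0.388.

Posterior probability ≈ 0.388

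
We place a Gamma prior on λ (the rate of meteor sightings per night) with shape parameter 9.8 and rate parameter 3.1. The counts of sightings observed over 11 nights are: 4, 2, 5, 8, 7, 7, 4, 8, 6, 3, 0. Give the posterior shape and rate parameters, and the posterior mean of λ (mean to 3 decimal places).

Posterior: Gamma(shape=63.8, rate=14.1); mean ≈ 4.525

The Poisson likelihood adds the total count to the shape and the number of exposure periods to the rate. Here ∑xᵢ = 54 and n = 11, so shape 9.8→63.8 and rate 3.1→14.1.
E[λ | data] = 63.8/14.1 = 4.525.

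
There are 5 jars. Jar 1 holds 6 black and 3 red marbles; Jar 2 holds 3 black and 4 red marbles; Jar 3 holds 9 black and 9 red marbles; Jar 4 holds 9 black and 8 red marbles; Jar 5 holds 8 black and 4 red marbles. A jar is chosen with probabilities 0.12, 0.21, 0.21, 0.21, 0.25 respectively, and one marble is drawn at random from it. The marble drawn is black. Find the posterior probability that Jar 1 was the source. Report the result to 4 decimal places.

Posterior probability ≈ 0.1447

P(black|Jar 1) = 0.6667; P(black|Jar 2) = 0.4286; P(black|Jar 3) = 0.5; P(black|Jar 4) = 0.5294; P(black|Jar 5) = 0.6667.
Prior × likelihood for each source: 0.12·0.6667=0.08000, 0.21·0.4286=0.09000, 0.21·0.5=0.1050, 0.21·0.5294=0.1112, 0.25·0.6667=0.1667. Summing gives P(black) = 0.55284.
P(Jar 1 | black) = 0.08000 / 0.55284 = 0.1447.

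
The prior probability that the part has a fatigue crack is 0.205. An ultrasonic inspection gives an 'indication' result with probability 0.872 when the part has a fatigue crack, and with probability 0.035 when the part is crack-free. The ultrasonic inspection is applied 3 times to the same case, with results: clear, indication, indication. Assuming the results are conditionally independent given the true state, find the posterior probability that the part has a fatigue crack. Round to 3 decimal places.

Posterior P(H) ≈ 0.955

Let H be the event that the part has a fatigue crack; start with P(H) = 0.205. P('indication'|H) = 0.872, P('indication'|¬H) = 0.035.
Update on result 1 ('clear'): P(H) ← 0.128·0.2050 / (0.128·0.2050 + 0.965·0.7950) = 0.026240/0.79342 = 0.0331.
Update on result 2 ('indication'): P(H) ← 0.872·0.0331 / (0.872·0.0331 + 0.035·0.9669) = 0.028839/0.062681 = 0.4601.
Update on result 3 ('indication'): P(H) ← 0.872·0.4601 / (0.872·0.4601 + 0.035·0.5399) = 0.40120/0.42009 = 0.9550.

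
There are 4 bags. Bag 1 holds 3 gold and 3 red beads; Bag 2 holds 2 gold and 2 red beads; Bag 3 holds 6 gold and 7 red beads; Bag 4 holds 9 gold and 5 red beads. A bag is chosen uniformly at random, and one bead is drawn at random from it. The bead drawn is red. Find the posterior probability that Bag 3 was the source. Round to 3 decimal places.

Posterior probability ≈ 0.284

P(red|Bag 1) = 0.5; P(red|Bag 2) = 0.5; P(red|Bag 3) = 0.5385; P(red|Bag 4) = 0.3571.
Prior × likelihood for each source: 0.25·0.5=0.1250, 0.25·0.5=0.1250, 0.25·0.5385=0.1346, 0.25·0.3571=0.08929. Summing gives P(red) = 0.47390.
P(Bag 3 | red) = 0.1346 / 0.47390 = 0.284.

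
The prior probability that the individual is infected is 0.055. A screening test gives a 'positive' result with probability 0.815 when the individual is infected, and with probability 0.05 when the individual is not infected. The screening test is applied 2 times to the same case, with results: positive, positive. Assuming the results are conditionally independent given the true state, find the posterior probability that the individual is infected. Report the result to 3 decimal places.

Posterior P(H) ≈ 0.939

Let H be the event that the individual is infected; start with P(H) = 0.055. P('positive'|H) = 0.815, P('positive'|¬H) = 0.05.
Update on result 1 ('positive'): P(H) ← 0.815·0.0550 / (0.815·0.0550 + 0.05·0.9450) = 0.044825/0.092075 = 0.4868.
Update on result 2 ('positive'): P(H) ← 0.815·0.4868 / (0.815·0.4868 + 0.05·0.5132) = 0.39677/0.42243 = 0.9393.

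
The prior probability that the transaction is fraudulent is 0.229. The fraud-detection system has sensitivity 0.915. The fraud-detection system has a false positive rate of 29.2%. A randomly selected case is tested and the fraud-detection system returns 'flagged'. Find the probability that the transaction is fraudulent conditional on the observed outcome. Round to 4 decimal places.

P(H | E) ≈ 0.4821

Let H be the event that the transaction is fraudulent. P(H) = 0.229, so P(¬H) = 0.771. With E the 'flagged' result, P(E|H) = 0.915 and P(E|¬H) = 0.292.
P(E) = 0.915·0.229 + 0.292·0.771 = 0.20954 + 0.22513 = 0.43467.
By Bayes' theorem, P(H|E) = 0.20954 / 0.43467 = 0.4821.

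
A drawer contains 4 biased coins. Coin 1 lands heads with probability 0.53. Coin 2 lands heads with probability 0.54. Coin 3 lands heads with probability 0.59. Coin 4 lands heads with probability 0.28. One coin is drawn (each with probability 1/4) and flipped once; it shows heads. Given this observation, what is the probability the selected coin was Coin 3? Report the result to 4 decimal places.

Posterior probability ≈ 0.3041

Tabulate prior·likelihood by source: [1] prior 0.25, lik 0.53, product 0.1325; [2] prior 0.25, lik 0.54, product 0.1350; [3] prior 0.25, lik 0.59, product 0.1475; [4] prior 0.25, lik 0.28, product 0.07000.
Normalizing constant = 0.48500; the posterior for Coin 3 is its product over the sum, 0.1475/0.48500 = 0.3041.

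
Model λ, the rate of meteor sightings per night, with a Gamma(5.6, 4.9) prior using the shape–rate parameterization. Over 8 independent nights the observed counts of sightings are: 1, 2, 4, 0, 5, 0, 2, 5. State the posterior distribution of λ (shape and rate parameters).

Total count ∑xᵢ = 19 over n = 8 nights.
Gamma is conjugate to the Poisson likelihood: posterior is Gamma(shape = 5.6+19 = 24.6, rate = 4.9+8 = 12.9).

Posterior: Gamma(shape=24.6, rate=12.9)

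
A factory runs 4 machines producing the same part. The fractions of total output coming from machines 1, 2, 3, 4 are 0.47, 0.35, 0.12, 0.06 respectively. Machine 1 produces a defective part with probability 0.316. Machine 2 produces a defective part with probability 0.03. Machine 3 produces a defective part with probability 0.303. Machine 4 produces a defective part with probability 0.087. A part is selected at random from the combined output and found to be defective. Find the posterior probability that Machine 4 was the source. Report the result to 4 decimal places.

Posterior probability ≈ 0.0260

P(defective|M1) = 0.316; P(defective|M2) = 0.03; P(defective|M3) = 0.303; P(defective|M4) = 0.087.
Prior × likelihood for each source: 0.47·0.316=0.1485, 0.35·0.03=0.01050, 0.12·0.303=0.03636, 0.06·0.087=0.005220. Summing gives P(defective) = 0.20060.
P(Machine 4 | defective) = 0.005220 / 0.20060 = 0.0260.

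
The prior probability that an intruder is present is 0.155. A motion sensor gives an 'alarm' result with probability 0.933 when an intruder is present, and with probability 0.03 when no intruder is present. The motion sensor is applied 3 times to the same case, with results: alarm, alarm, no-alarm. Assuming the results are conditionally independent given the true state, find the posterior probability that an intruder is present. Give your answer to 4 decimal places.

Let H be the event that an intruder is present; start with P(H) = 0.155. P('alarm'|H) = 0.933, P('alarm'|¬H) = 0.03.
Update on result 1 ('alarm'): P(H) ← 0.933·0.1550 / (0.933·0.1550 + 0.03·0.8450) = 0.14461/0.16996 = 0.8509.
Update on result 2 ('alarm'): P(H) ← 0.933·0.8509 / (0.933·0.8509 + 0.03·0.1491) = 0.79384/0.79832 = 0.9944.
Update on result 3 ('no-alarm'): P(H) ← 0.067·0.9944 / (0.067·0.9944 + 0.97·0.0056) = 0.066624/0.072061 = 0.9246.

Posterior P(H) ≈ 0.9246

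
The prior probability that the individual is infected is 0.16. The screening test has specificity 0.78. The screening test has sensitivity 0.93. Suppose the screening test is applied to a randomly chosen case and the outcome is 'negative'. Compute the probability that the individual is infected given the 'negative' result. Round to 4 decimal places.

Let H be the event that the individual is infected. P(H) = 0.16, so P(¬H) = 0.84. With E the 'negative' result, P(E|H) = 0.07 and P(E|¬H) = 0.78.
P(E) = 0.07·0.16 + 0.78·0.84 = 0.011200 + 0.65520 = 0.66640.
By Bayes' theorem, P(H|E) = 0.011200 / 0.66640 = 0.0168.

P(H | E) ≈ 0.0168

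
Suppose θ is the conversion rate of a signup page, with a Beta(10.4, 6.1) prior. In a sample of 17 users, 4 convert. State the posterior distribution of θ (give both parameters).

Observing 4 successes and 13 failures updates Beta(10.4, 6.1) by adding the success and failure counts to the two shape parameters: α = 10.4+4 = 14.4, β = 6.1+13 = 19.1.

Posterior: Beta(14.4, 19.1)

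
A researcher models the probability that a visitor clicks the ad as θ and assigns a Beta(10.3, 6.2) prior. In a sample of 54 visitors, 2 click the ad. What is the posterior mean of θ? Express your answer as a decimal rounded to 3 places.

Posterior mean ≈ 0.174

The binomial likelihood is conjugate to the Beta prior: with 2 successes and 52 failures, the posterior is Beta(10.3+2, 6.2+52) = Beta(12.3, 58.2).
E[θ | data] = 12.3/(12.3+58.2) = 0.174.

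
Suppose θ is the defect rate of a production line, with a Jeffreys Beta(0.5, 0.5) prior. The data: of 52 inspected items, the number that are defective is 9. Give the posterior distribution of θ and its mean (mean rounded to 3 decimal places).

Posterior: Beta(9.5, 43.5); mean ≈ 0.179

The binomial likelihood is conjugate to the Beta prior: with 9 successes and 43 failures, the posterior is Beta(0.5+9, 0.5+43) = Beta(9.5, 43.5).
Posterior mean = α/(α+β) = 9.5/53 = 0.179.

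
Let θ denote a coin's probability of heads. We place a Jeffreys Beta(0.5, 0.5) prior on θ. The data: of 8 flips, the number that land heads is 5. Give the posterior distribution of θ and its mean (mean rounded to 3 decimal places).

Posterior: Beta(5.5, 3.5); mean ≈ 0.611

The binomial likelihood is conjugate to the Beta prior: with 5 successes and 3 failures, the posterior is Beta(0.5+5, 0.5+3) = Beta(5.5, 3.5).
Posterior mean = α/(α+β) = 5.5/9 = 0.611.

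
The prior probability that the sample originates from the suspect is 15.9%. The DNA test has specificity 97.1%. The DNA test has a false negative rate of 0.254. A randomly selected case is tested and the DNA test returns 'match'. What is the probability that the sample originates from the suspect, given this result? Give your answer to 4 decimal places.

Let H be the event that the sample originates from the suspect. P(H) = 0.159, so P(¬H) = 0.841. With E the 'match' result, P(E|H) = 0.746 and P(E|¬H) = 0.029.
P(E) = 0.746·0.159 + 0.029·0.841 = 0.11861 + 0.024389 = 0.14300.
By Bayes' theorem, P(H|E) = 0.11861 / 0.14300 = 0.8295.

P(H | E) ≈ 0.8295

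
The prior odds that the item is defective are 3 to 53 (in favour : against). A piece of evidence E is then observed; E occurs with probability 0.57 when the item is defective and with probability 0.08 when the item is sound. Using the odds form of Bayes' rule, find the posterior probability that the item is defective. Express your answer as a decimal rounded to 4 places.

Posterior probability ≈ 0.2874

Prior odds = 3/53 = 0.056604. In log-odds, ln(0.056604) = -2.8717.
Add log likelihood ratio: ln(7.1250) = 1.9636.
Posterior log-odds = -0.90807, so posterior odds = exp(-0.90807) = 0.40330. Converting, P(H|E) = 0.40330/1.4033 = 0.2874.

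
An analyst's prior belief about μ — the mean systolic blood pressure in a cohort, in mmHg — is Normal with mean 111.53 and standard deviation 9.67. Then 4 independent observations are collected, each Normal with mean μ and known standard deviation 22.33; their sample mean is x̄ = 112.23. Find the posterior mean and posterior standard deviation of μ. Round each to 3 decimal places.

Posterior mean ≈ 111.830; posterior SD ≈ 7.310

Prior precision 1/τ₀² = 1/9.67² = 0.0106942; data precision n/σ² = 4/22.33² = 0.00802200.
Posterior precision = 0.0106942 + 0.00802200 = 0.0187162, giving posterior SD = 1/√0.0187162 = 7.310.
Posterior mean = (0.0106942·111.53 + 0.00802200·112.23) / 0.0187162 = 111.830.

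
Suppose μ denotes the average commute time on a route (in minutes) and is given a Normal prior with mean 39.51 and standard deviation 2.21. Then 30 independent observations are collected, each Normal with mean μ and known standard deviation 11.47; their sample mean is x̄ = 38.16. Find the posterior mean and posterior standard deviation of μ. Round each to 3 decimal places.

With known σ, the Normal prior is conjugate. Weight on the data is w = (n/σ²)/(n/σ² + 1/τ₀²) = 0.228031/(0.228031+0.204746) = 0.52690.
Posterior mean = w·x̄ + (1−w)·μ₀ = 0.52690·38.16 + 0.47310·39.51 = 38.799. Posterior variance = 1/(0.228031+0.204746) = 2.31066, so SD = 1.520.

Posterior mean ≈ 38.799; posterior SD ≈ 1.520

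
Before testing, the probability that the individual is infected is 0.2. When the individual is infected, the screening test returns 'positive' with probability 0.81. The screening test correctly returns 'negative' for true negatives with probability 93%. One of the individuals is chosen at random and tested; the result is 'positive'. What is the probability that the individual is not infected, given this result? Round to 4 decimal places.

Let H be the event that the individual is infected. P(H) = 0.2, so P(¬H) = 0.8. With E the 'positive' result, P(E|H) = 0.81 and P(E|¬H) = 0.07.
P(E) = 0.81·0.2 + 0.07·0.8 = 0.16200 + 0.056000 = 0.21800.
By Bayes' theorem, P(H|E) = 0.16200 / 0.21800 = 0.7431. Hence P(¬H|E) = 1 − 0.7431 = 0.2569.

P(¬H | E) ≈ 0.2569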